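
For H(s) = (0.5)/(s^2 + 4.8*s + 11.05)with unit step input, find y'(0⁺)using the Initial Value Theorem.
IVT: y'(0⁺) = lim_{s→∞} s²·Y(s) = lim_{s→∞} s·H(s).
deg(num) = 0, deg(den) = 2, relative degree = 2 ≥ 2, so s·H(s) → 0. Initial slope = 0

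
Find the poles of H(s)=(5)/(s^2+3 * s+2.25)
Set denominator = 0: s^2 + 3*s + 2.25 = (s + 1.5)(s + 1.5) = 0 → Poles: -1.5, -1.5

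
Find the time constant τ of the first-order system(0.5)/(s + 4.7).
First-order system: τ = -1/pole. Pole = -4.7. τ = -1/(-4.7) = 0.2128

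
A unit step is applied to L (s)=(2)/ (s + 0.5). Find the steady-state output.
FVT: lim_{t→∞} y(t) = lim_{s→0} s*Y(s) where Y(s) = L(s)/s.
= lim_{s→0} L(s) = L(0) = num(0)/den(0) = 2/0.5 = 4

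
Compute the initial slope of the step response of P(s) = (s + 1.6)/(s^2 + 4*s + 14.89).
IVT: y'(0⁺) = lim_{s→∞} s²·Y(s) = lim_{s→∞} s·P(s).
deg(num) = 1, deg(den) = 2, relative degree = 1, so s·P(s) → (leading num)/(leading den) = 1/1 = 1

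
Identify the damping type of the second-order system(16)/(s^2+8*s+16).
Standard form: ωn²/(s²+2ζωn·s+ωn²) gives ωn=4, ζ=1.
Critically damped (ζ = 1)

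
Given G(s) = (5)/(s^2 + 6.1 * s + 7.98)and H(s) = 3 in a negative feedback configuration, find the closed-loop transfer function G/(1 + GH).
Closed-loop T = G/(1+GH).
Numerator: G_num * H_den = 5.
Denominator: G_den * H_den + G_num * H_num = (s^2 + 6.1*s + 7.98) + (15) = s^2 + 6.1*s + 22.98.
T(s) = (5)/(s^2 + 6.1*s + 22.98)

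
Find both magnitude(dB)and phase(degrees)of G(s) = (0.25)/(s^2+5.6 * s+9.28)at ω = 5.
Substitute s = j*5: G(j5) = -0.0038114 - 0.00678875j.
|G| = 20*log₁₀(sqrt(Re²+Im²)) = -42.17 dB.
∠G = atan2(Im, Re) = -119.31°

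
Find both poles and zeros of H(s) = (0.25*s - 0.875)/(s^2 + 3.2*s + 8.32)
Set denominator = 0: s^2 + 3.2*s + 8.32 = 0 → Poles: -1.6 + 2.4j, -1.6 - 2.4j
Set numerator = 0: 0.25*s - 0.875 = 0 → Zeros: 3.5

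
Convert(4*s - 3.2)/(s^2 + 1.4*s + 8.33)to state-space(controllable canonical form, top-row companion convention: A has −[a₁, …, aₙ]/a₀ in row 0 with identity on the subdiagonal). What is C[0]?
Reachable canonical form: C = numerator coefficients (right-aligned, zero-padded to length n).
num = 4*s - 3.2, C = [[4, -3.2]].
C[0] = 4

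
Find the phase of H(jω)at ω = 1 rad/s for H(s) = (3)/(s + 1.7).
Substitute s = j*1: H(j1) = 1.31105 - 0.771208j.
∠H(j1) = atan2(Im, Re) = atan2(-0.771208, 1.31105) = -30.47°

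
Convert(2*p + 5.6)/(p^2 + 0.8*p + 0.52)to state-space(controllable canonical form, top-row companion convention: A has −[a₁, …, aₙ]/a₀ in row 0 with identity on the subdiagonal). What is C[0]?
Reachable canonical form: C = numerator coefficients (right-aligned, zero-padded to length n).
num = 2*p + 5.6, C = [[2, 5.6]].
C[0] = 2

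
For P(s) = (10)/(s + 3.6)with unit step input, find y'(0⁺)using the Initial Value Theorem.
IVT: y'(0⁺) = lim_{s→∞} s²·Y(s) = lim_{s→∞} s·P(s).
deg(num) = 0, deg(den) = 1, relative degree = 1, so s·P(s) → (leading num)/(leading den) = 10/1 = 10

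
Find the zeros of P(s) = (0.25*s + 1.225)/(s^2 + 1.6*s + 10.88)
Set numerator = 0: 0.25*s + 1.225 = 0 → Zeros: -4.9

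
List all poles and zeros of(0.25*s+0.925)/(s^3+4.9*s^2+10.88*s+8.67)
Set denominator = 0: s^3 + 4.9*s^2 + 10.88*s + 8.67 = (s + 1.5)(s^2 + 3.4*s + 5.78) = 0 → Poles: -1.5, -1.7 + 1.7j, -1.7 - 1.7j
Set numerator = 0: 0.25*s + 0.925 = 0 → Zeros: -3.7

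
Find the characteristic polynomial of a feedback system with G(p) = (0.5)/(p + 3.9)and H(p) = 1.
Characteristic poly = G_den * H_den + G_num * H_num = (p + 3.9) + (0.5) = p + 4.4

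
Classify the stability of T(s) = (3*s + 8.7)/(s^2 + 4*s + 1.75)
Denominator: s^2 + 4*s + 1.75 = (s + 0.5)(s + 3.5). Poles: -0.5, -3.5. Stable (all poles in LHP)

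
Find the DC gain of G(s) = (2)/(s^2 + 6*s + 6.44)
DC gain = G(0) = num(0)/den(0) = 2/6.44 = 0.3106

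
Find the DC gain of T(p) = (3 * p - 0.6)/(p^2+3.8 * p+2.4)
DC gain = T(0) = num(0)/den(0) = -0.6/2.4 = -0.25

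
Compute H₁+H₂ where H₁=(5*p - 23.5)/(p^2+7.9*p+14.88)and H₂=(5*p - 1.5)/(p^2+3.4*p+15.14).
Parallel: H = H₁ + H₂ = (n₁·d₂ + n₂·d₁)/(d₁·d₂).
n₁·d₂ = 5*p^3 - 6.5*p^2 - 4.2*p - 355.79. n₂·d₁ = 5*p^3 + 38*p^2 + 62.55*p - 22.32. Sum = 10*p^3 + 31.5*p^2 + 58.35*p - 378.11. d₁·d₂ = p^4 + 11.3*p^3 + 56.88*p^2 + 170.198*p + 225.2832.
H(p) = (10*p^3 + 31.5*p^2 + 58.35*p - 378.11)/(p^4 + 11.3*p^3 + 56.88*p^2 + 170.198*p + 225.2832)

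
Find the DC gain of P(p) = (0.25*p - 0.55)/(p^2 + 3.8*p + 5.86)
DC gain = P(0) = num(0)/den(0) = -0.55/5.86 = -0.09386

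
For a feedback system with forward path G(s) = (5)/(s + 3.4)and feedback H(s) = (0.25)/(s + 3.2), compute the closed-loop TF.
Closed-loop T = G/(1+GH).
Numerator: G_num * H_den = 5*s + 16.
Denominator: G_den * H_den + G_num * H_num = (s^2 + 6.6*s + 10.88) + (1.25) = s^2 + 6.6*s + 12.13.
T(s) = (5*s + 16)/(s^2 + 6.6*s + 12.13)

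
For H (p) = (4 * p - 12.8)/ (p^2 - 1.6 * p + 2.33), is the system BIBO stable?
Denominator: p^2 - 1.6*p + 2.33. Poles: 0.8 + 1.3j, 0.8 - 1.3j. All Re(p)<0: No (unstable)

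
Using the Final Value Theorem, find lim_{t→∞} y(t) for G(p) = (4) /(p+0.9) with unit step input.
FVT: lim_{t→∞} y(t) = lim_{p→0} p*Y(p) where Y(p) = G(p)/p.
= lim_{p→0} G(p) = G(0) = num(0)/den(0) = 4/0.9 = 4.444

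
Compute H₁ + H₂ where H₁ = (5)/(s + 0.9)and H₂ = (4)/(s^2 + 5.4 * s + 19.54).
Parallel: H = H₁ + H₂ = (n₁·d₂ + n₂·d₁)/(d₁·d₂).
n₁·d₂ = 5*s^2 + 27*s + 97.7. n₂·d₁ = 4*s + 3.6. Sum = 5*s^2 + 31*s + 101.3. d₁·d₂ = s^3 + 6.3*s^2 + 24.4*s + 17.586.
H(s) = (5*s^2 + 31*s + 101.3)/(s^3 + 6.3*s^2 + 24.4*s + 17.586)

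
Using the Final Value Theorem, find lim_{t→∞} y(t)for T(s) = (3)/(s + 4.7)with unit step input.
FVT: lim_{t→∞} y(t) = lim_{s→0} s*Y(s) where Y(s) = T(s)/s.
= lim_{s→0} T(s) = T(0) = num(0)/den(0) = 3/4.7 = 0.6383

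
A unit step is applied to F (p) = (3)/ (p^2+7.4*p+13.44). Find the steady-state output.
FVT: lim_{t→∞} y(t) = lim_{p→0} p*Y(p) where Y(p) = F(p)/p.
= lim_{p→0} F(p) = F(0) = num(0)/den(0) = 3/13.44 = 0.2232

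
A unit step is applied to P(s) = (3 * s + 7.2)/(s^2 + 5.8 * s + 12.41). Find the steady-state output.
FVT: lim_{t→∞} y(t) = lim_{s→0} s*Y(s) where Y(s) = P(s)/s.
= lim_{s→0} P(s) = P(0) = num(0)/den(0) = 7.2/12.41 = 0.5802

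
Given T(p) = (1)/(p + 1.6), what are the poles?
Set denominator = 0: p + 1.6 = 0 → Poles: -1.6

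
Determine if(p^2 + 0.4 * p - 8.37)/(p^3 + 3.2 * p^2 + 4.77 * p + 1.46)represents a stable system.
Denominator: p^3 + 3.2*p^2 + 4.77*p + 1.46 = (p + 0.4)(p^2 + 2.8*p + 3.65). Poles: -0.4, -1.4 + 1.3j, -1.4 - 1.3j. All Re(p)<0: Yes (stable)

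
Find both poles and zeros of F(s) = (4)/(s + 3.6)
Set denominator = 0: s + 3.6 = 0 → Poles: -3.6
Numerator is a nonzero constant (4) → Zeros: none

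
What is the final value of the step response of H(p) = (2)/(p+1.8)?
FVT: lim_{t→∞} y(t) = lim_{p→0} p*Y(p) where Y(p) = H(p)/p.
= lim_{p→0} H(p) = H(0) = num(0)/den(0) = 2/1.8 = 1.111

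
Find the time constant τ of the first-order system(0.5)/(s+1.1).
First-order system: τ = -1/pole. Pole = -1.1. τ = -1/(-1.1) = 0.9091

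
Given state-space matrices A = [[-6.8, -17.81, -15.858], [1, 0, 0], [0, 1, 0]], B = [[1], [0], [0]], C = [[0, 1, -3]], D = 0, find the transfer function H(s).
H(s) = C(sI - A)⁻¹B + D.
Characteristic polynomial det(sI - A) = s^3 + 6.8*s^2 + 17.81*s + 15.858.
Numerator from C·adj(sI-A)·B + D·det(sI-A) = s - 3.
H(s) = (s - 3)/(s^3 + 6.8*s^2 + 17.81*s + 15.858)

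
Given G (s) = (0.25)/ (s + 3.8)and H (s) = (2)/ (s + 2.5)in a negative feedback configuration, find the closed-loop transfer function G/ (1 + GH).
Closed-loop T = G/(1+GH).
Numerator: G_num * H_den = 0.25*s + 0.625.
Denominator: G_den * H_den + G_num * H_num = (s^2 + 6.3*s + 9.5) + (0.5) = s^2 + 6.3*s + 10.
T(s) = (0.25*s + 0.625)/(s^2 + 6.3*s + 10)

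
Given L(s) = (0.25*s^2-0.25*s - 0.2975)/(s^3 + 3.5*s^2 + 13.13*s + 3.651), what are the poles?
Set denominator = 0: s^3 + 3.5*s^2 + 13.13*s + 3.651 = (s + 0.3)(s^2 + 3.2*s + 12.17) = 0 → Poles: -0.3, -1.6 + 3.1j, -1.6 - 3.1j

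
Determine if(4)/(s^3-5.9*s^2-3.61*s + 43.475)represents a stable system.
Denominator: s^3 - 5.9*s^2 - 3.61*s + 43.475 = (s - 4.7)(s + 2.5)(s - 3.7). Poles: -2.5, 3.7, 4.7. All Re(p)<0: No (unstable)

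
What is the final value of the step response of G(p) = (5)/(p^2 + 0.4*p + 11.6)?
FVT: lim_{t→∞} y(t) = lim_{p→0} p*Y(p) where Y(p) = G(p)/p.
= lim_{p→0} G(p) = G(0) = num(0)/den(0) = 5/11.6 = 0.431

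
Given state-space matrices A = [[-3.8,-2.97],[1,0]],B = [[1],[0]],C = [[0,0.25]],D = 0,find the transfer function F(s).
F(s) = C(sI - A)⁻¹B + D.
Characteristic polynomial det(sI - A) = s^2 + 3.8*s + 2.97.
Numerator from C·adj(sI-A)·B + D·det(sI-A) = 0.25.
F(s) = (0.25)/(s^2 + 3.8*s + 2.97)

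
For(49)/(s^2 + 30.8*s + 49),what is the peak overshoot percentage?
Standard form: ωn²/(s²+2ζωn·s+ωn²) → ωn = 7, ζ = 2.2.
ζ ≥ 1, so the response is non-oscillatory: peak overshoot = 0%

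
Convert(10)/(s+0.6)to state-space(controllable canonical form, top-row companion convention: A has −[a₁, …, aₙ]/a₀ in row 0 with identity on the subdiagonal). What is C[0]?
Reachable canonical form: C = numerator coefficients (right-aligned, zero-padded to length n).
num = 10, C = [[10]].
C[0] = 10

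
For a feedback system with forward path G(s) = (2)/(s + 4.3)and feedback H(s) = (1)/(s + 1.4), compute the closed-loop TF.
Closed-loop T = G/(1+GH).
Numerator: G_num * H_den = 2*s + 2.8.
Denominator: G_den * H_den + G_num * H_num = (s^2 + 5.7*s + 6.02) + (2) = s^2 + 5.7*s + 8.02.
T(s) = (2*s + 2.8)/(s^2 + 5.7*s + 8.02)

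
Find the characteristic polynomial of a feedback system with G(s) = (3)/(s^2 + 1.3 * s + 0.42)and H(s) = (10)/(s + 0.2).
Characteristic poly = G_den * H_den + G_num * H_num = (s^3 + 1.5*s^2 + 0.68*s + 0.084) + (30) = s^3 + 1.5*s^2 + 0.68*s + 30.084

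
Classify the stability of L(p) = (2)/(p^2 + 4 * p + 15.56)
Denominator: p^2 + 4*p + 15.56. Poles: -2 + 3.4j, -2 - 3.4j. Stable (all poles in LHP)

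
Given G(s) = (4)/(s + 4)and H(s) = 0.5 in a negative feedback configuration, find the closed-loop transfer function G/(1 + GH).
Closed-loop T = G/(1+GH).
Numerator: G_num * H_den = 4.
Denominator: G_den * H_den + G_num * H_num = (s + 4) + (2) = s + 6.
T(s) = (4)/(s + 6)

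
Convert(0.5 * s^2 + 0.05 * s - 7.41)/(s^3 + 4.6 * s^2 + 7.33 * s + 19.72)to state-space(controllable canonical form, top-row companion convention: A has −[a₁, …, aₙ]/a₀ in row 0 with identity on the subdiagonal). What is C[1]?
Reachable canonical form: C = numerator coefficients (right-aligned, zero-padded to length n).
num = 0.5*s^2 + 0.05*s - 7.41, C = [[0.5, 0.05, -7.41]].
C[1] = 0.05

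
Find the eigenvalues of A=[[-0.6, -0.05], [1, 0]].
Eigenvalues solve det(λI - A) = 0.
Characteristic polynomial: λ^2 + 0.6*λ + 0.05 = 0.
Factor: (λ + 0.5)(λ + 0.1) = 0.
Roots: -0.1, -0.5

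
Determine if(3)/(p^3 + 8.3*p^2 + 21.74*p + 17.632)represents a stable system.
Denominator: p^3 + 8.3*p^2 + 21.74*p + 17.632 = (p + 2.9)(p + 1.6)(p + 3.8). Poles: -1.6, -2.9, -3.8. All Re(p)<0: Yes (stable)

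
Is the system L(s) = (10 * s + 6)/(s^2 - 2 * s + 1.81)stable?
Denominator: s^2 - 2*s + 1.81. Poles: 1 + 0.9j, 1 - 0.9j. All Re(p)<0: No (unstable)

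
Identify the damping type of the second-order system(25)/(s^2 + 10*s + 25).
Standard form: ωn²/(s²+2ζωn·s+ωn²) gives ωn=5, ζ=1.
Critically damped (ζ = 1)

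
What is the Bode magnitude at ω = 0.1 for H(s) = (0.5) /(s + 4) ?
Substitute s = j*0.1: H(j0.1) = 0.124922 - 0.00312305j.
|H(j0.1)| = sqrt(Re² + Im²) = 0.125.
20*log₁₀(0.125) = -18.06 dB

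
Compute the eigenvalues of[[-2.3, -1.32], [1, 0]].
Eigenvalues solve det(λI - A) = 0.
Characteristic polynomial: λ^2 + 2.3*λ + 1.32 = 0.
Factor: (λ + 1.1)(λ + 1.2) = 0.
Roots: -1.1, -1.2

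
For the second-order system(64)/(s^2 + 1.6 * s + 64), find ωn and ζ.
Standard form: ωn²/(s²+2ζωn·s+ωn²).
const=64=ωn² → ωn=8, s coeff=1.6=2ζωn → ζ=0.1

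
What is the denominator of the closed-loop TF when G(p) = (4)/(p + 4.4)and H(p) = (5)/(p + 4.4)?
Characteristic poly = G_den * H_den + G_num * H_num = (p^2 + 8.8*p + 19.36) + (20) = p^2 + 8.8*p + 39.36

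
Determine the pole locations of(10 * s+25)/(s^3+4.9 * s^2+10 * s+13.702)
Set denominator = 0: s^3 + 4.9*s^2 + 10*s + 13.702 = (s + 3.1)(s^2 + 1.8*s + 4.42) = 0 → Poles: -0.9 + 1.9j, -0.9 - 1.9j, -3.1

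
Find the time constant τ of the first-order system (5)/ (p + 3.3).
First-order system: τ = -1/pole. Pole = -3.3. τ = -1/(-3.3) = 0.303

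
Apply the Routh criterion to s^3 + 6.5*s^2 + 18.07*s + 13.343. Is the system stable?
Routh array:
s^3: [1, 18.07]; s^2: [6.5, 13.343]; s^1: [16.0172]; s^0: [13.343]
First column: [1, 6.5, 16.0172, 13.343]. Sign changes = 0.
Yes, stable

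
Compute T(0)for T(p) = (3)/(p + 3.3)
DC gain = T(0) = num(0)/den(0) = 3/3.3 = 0.9091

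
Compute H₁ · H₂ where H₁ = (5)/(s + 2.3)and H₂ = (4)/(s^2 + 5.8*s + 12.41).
Series: H = H₁ · H₂ = (n₁·n₂)/(d₁·d₂).
Num: n₁·n₂ = 20. Den: d₁·d₂ = s^3 + 8.1*s^2 + 25.75*s + 28.543.
H(s) = (20)/(s^3 + 8.1*s^2 + 25.75*s + 28.543)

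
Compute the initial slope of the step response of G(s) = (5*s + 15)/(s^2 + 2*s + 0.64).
IVT: y'(0⁺) = lim_{s→∞} s²·Y(s) = lim_{s→∞} s·G(s).
deg(num) = 1, deg(den) = 2, relative degree = 1, so s·G(s) → (leading num)/(leading den) = 5/1 = 5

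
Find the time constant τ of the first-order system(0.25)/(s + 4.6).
First-order system: τ = -1/pole. Pole = -4.6. τ = -1/(-4.6) = 0.2174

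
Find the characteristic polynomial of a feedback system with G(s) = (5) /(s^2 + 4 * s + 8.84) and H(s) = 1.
Characteristic poly = G_den * H_den + G_num * H_num = (s^2 + 4*s + 8.84) + (5) = s^2 + 4*s + 13.84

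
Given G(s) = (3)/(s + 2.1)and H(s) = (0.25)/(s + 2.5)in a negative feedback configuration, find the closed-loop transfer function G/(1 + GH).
Closed-loop T = G/(1+GH).
Numerator: G_num * H_den = 3*s + 7.5.
Denominator: G_den * H_den + G_num * H_num = (s^2 + 4.6*s + 5.25) + (0.75) = s^2 + 4.6*s + 6.
T(s) = (3*s + 7.5)/(s^2 + 4.6*s + 6)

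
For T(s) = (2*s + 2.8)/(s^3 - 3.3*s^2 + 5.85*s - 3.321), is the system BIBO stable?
Denominator: s^3 - 3.3*s^2 + 5.85*s - 3.321 = (s - 0.9)(s^2 - 2.4*s + 3.69). Poles: 0.9, 1.2 + 1.5j, 1.2 - 1.5j. All Re(p)<0: No (unstable)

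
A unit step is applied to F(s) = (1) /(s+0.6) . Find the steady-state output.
FVT: lim_{t→∞} y(t) = lim_{s→0} s*Y(s) where Y(s) = F(s)/s.
= lim_{s→0} F(s) = F(0) = num(0)/den(0) = 1/0.6 = 1.667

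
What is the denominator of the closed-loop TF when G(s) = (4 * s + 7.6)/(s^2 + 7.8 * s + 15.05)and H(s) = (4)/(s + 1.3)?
Characteristic poly = G_den * H_den + G_num * H_num = (s^3 + 9.1*s^2 + 25.19*s + 19.565) + (16*s + 30.4) = s^3 + 9.1*s^2 + 41.19*s + 49.965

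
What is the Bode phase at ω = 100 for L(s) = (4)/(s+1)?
Substitute s = j*100: L(j100) = 0.00039996 - 0.039996j.
∠L(j100) = atan2(Im, Re) = atan2(-0.039996, 0.00039996) = -89.43°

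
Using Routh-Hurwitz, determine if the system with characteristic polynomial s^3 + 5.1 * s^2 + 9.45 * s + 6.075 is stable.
Routh array:
s^3: [1, 9.45]; s^2: [5.1, 6.075]; s^1: [8.25882]; s^0: [6.075]
First column: [1, 5.1, 8.25882, 6.075]. Sign changes = 0.
Yes, stable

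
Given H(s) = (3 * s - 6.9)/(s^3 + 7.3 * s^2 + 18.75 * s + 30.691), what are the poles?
Set denominator = 0: s^3 + 7.3*s^2 + 18.75*s + 30.691 = (s + 4.7)(s^2 + 2.6*s + 6.53) = 0 → Poles: -1.3 + 2.2j, -1.3 - 2.2j, -4.7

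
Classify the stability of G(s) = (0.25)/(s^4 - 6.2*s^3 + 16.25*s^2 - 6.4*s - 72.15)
Denominator: s^4 - 6.2*s^3 + 16.25*s^2 - 6.4*s - 72.15 = (s - 3.7)(s + 1.5)(s^2 - 4*s + 13). Poles: -1.5, 2 + 3j, 2 - 3j, 3.7. Unstable (3 pole(s) in RHP)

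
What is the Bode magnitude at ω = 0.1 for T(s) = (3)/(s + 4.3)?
Substitute s = j*0.1: T(j0.1) = 0.697297 - 0.0162162j.
|T(j0.1)| = sqrt(Re² + Im²) = 0.6975.
20*log₁₀(0.6975) = -3.13 dB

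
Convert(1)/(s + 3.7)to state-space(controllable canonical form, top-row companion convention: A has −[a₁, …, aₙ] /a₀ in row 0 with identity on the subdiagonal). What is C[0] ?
Reachable canonical form: C = numerator coefficients (right-aligned, zero-padded to length n).
num = 1, C = [[1]].
C[0] = 1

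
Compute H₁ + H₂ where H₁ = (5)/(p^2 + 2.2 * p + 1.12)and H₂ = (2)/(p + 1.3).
Parallel: H = H₁ + H₂ = (n₁·d₂ + n₂·d₁)/(d₁·d₂).
n₁·d₂ = 5*p + 6.5. n₂·d₁ = 2*p^2 + 4.4*p + 2.24. Sum = 2*p^2 + 9.4*p + 8.74. d₁·d₂ = p^3 + 3.5*p^2 + 3.98*p + 1.456.
H(p) = (2*p^2 + 9.4*p + 8.74)/(p^3 + 3.5*p^2 + 3.98*p + 1.456)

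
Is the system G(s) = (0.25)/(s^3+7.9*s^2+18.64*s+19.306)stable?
Denominator: s^3 + 7.9*s^2 + 18.64*s + 19.306 = (s + 4.9)(s^2 + 3*s + 3.94). Poles: -1.5 + 1.3j, -1.5 - 1.3j, -4.9. All Re(p)<0: Yes (stable)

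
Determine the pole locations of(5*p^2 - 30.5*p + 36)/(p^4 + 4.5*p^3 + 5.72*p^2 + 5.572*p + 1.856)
Set denominator = 0: p^4 + 4.5*p^3 + 5.72*p^2 + 5.572*p + 1.856 = (p + 3.2)(p + 0.5)(p^2 + 0.8*p + 1.16) = 0 → Poles: -0.4 + 1j, -0.4 - 1j, -0.5, -3.2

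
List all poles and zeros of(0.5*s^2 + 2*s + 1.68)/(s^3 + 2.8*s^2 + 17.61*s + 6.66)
Set denominator = 0: s^3 + 2.8*s^2 + 17.61*s + 6.66 = (s + 0.4)(s^2 + 2.4*s + 16.65) = 0 → Poles: -0.4, -1.2 + 3.9j, -1.2 - 3.9j
Set numerator = 0: 0.5*s^2 + 2*s + 1.68 = 0.5*(s + 1.2)(s + 2.8) = 0 → Zeros: -1.2, -2.8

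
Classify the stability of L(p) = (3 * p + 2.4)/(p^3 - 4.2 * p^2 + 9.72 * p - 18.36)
Denominator: p^3 - 4.2*p^2 + 9.72*p - 18.36 = (p - 3)(p^2 - 1.2*p + 6.12). Poles: 0.6 + 2.4j, 0.6 - 2.4j, 3. Unstable (3 pole(s) in RHP)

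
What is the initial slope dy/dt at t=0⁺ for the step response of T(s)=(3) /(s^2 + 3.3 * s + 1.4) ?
IVT: y'(0⁺) = lim_{s→∞} s²·Y(s) = lim_{s→∞} s·T(s).
deg(num) = 0, deg(den) = 2, relative degree = 2 ≥ 2, so s·T(s) → 0. Initial slope = 0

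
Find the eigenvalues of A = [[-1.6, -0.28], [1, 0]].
Eigenvalues solve det(λI - A) = 0.
Characteristic polynomial: λ^2 + 1.6*λ + 0.28 = 0.
Factor: (λ + 1.4)(λ + 0.2) = 0.
Roots: -0.2, -1.4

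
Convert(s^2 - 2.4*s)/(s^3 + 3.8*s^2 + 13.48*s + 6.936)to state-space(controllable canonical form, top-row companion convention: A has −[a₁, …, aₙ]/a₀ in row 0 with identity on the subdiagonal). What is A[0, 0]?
Reachable canonical form for den = s^3 + 3.8*s^2 + 13.48*s + 6.936: top row of A = -[a₁,a₂,...,aₙ]/a₀, ones on the subdiagonal, zeros elsewhere.
A = [[-3.8, -13.48, -6.936], [1, 0, 0], [0, 1, 0]].
A[0,0] = -3.8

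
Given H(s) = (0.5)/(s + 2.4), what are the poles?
Set denominator = 0: s + 2.4 = 0 → Poles: -2.4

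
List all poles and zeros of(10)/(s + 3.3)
Set denominator = 0: s + 3.3 = 0 → Poles: -3.3
Numerator is a nonzero constant (10) → Zeros: none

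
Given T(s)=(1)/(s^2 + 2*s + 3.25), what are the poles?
Set denominator = 0: s^2 + 2*s + 3.25 = 0 → Poles: -1 + 1.5j, -1 - 1.5j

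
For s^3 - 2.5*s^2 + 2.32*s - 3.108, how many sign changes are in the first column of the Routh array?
Routh array:
s^3: [1, 2.32]; s^2: [-2.5, -3.108]; s^1: [1.0768]; s^0: [-3.108]
First column: [1, -2.5, 1.0768, -3.108]. Sign changes = 3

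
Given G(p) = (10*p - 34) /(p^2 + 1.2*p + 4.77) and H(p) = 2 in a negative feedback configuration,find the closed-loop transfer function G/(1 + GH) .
Closed-loop T = G/(1+GH).
Numerator: G_num * H_den = 10*p - 34.
Denominator: G_den * H_den + G_num * H_num = (p^2 + 1.2*p + 4.77) + (20*p - 68) = p^2 + 21.2*p - 63.23.
T(p) = (10*p - 34)/(p^2 + 21.2*p - 63.23)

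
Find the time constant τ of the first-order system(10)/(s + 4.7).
First-order system: τ = -1/pole. Pole = -4.7. τ = -1/(-4.7) = 0.2128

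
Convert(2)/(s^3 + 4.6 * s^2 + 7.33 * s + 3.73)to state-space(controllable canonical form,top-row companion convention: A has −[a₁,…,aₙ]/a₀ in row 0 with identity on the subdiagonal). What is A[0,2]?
Reachable canonical form for den = s^3 + 4.6*s^2 + 7.33*s + 3.73: top row of A = -[a₁,a₂,...,aₙ]/a₀, ones on the subdiagonal, zeros elsewhere.
A = [[-4.6, -7.33, -3.73], [1, 0, 0], [0, 1, 0]].
A[0,2] = -3.73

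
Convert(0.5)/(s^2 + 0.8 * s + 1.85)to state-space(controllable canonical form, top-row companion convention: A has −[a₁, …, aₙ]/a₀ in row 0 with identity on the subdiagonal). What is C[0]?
Reachable canonical form: C = numerator coefficients (right-aligned, zero-padded to length n).
num = 0.5, C = [[0, 0.5]].
C[0] = 0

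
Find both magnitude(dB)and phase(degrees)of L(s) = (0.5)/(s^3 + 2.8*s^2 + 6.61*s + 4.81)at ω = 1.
Substitute s = j*1: L(j1) = 0.0283001 - 0.0789869j.
|L| = 20*log₁₀(sqrt(Re²+Im²)) = -21.52 dB.
∠L = atan2(Im, Re) = -70.29°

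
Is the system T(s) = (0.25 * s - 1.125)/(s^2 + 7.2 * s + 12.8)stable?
Denominator: s^2 + 7.2*s + 12.8 = (s + 4)(s + 3.2). Poles: -3.2, -4. All Re(p)<0: Yes (stable)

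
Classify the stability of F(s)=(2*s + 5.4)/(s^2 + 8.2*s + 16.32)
Denominator: s^2 + 8.2*s + 16.32 = (s + 3.4)(s + 4.8). Poles: -3.4, -4.8. Stable (all poles in LHP)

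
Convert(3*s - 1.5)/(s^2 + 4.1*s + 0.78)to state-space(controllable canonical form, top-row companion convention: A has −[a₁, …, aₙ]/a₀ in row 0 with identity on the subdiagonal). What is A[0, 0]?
Reachable canonical form for den = s^2 + 4.1*s + 0.78: top row of A = -[a₁,a₂,...,aₙ]/a₀, ones on the subdiagonal, zeros elsewhere.
A = [[-4.1, -0.78], [1, 0]].
A[0,0] = -4.1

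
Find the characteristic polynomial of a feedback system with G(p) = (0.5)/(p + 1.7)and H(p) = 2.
Characteristic poly = G_den * H_den + G_num * H_num = (p + 1.7) + (1) = p + 2.7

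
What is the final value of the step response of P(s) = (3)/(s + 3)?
FVT: lim_{t→∞} y(t) = lim_{s→0} s*Y(s) where Y(s) = P(s)/s.
= lim_{s→0} P(s) = P(0) = num(0)/den(0) = 3/3 = 1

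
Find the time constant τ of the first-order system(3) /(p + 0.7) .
First-order system: τ = -1/pole. Pole = -0.7. τ = -1/(-0.7) = 1.429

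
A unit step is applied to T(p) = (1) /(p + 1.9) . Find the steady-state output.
FVT: lim_{t→∞} y(t) = lim_{p→0} p*Y(p) where Y(p) = T(p)/p.
= lim_{p→0} T(p) = T(0) = num(0)/den(0) = 1/1.9 = 0.5263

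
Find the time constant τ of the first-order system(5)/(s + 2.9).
First-order system: τ = -1/pole. Pole = -2.9. τ = -1/(-2.9) = 0.3448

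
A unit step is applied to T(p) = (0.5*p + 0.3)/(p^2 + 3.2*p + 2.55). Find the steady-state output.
FVT: lim_{t→∞} y(t) = lim_{p→0} p*Y(p) where Y(p) = T(p)/p.
= lim_{p→0} T(p) = T(0) = num(0)/den(0) = 0.3/2.55 = 0.1176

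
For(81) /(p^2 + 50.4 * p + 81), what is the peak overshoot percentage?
Standard form: ωn²/(p²+2ζωn·p+ωn²) → ωn = 9, ζ = 2.8.
ζ ≥ 1, so the response is non-oscillatory: peak overshoot = 0%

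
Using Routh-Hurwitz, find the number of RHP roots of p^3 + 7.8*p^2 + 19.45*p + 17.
Routh array:
p^3: [1, 19.45]; p^2: [7.8, 17]; p^1: [17.2705]; p^0: [17]
First column: [1, 7.8, 17.2705, 17]. Sign changes = RHP roots = 0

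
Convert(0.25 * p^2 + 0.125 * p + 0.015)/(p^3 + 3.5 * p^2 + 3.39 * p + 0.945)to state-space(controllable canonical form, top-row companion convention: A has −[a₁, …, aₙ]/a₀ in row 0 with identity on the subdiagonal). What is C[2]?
Reachable canonical form: C = numerator coefficients (right-aligned, zero-padded to length n).
num = 0.25*p^2 + 0.125*p + 0.015, C = [[0.25, 0.125, 0.015]].
C[2] = 0.015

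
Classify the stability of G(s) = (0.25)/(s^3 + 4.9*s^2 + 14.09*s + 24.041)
Denominator: s^3 + 4.9*s^2 + 14.09*s + 24.041 = (s + 2.9)(s^2 + 2*s + 8.29). Poles: -1 + 2.7j, -1 - 2.7j, -2.9. Stable (all poles in LHP)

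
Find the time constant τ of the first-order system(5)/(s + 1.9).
First-order system: τ = -1/pole. Pole = -1.9. τ = -1/(-1.9) = 0.5263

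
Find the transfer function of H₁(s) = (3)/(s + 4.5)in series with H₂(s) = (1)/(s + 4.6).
Series: H = H₁ · H₂ = (n₁·n₂)/(d₁·d₂).
Num: n₁·n₂ = 3. Den: d₁·d₂ = s^2 + 9.1*s + 20.7.
H(s) = (3)/(s^2 + 9.1*s + 20.7)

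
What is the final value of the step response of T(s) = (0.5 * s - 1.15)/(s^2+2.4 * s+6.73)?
FVT: lim_{t→∞} y(t) = lim_{s→0} s*Y(s) where Y(s) = T(s)/s.
= lim_{s→0} T(s) = T(0) = num(0)/den(0) = -1.15/6.73 = -0.1709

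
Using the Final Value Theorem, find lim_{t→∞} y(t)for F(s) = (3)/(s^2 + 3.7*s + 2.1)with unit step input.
FVT: lim_{t→∞} y(t) = lim_{s→0} s*Y(s) where Y(s) = F(s)/s.
= lim_{s→0} F(s) = F(0) = num(0)/den(0) = 3/2.1 = 1.429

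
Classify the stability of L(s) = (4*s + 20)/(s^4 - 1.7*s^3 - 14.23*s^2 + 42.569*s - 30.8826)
Denominator: s^4 - 1.7*s^3 - 14.23*s^2 + 42.569*s - 30.8826 = (s - 1.9)(s - 1.4)(s - 2.7)(s + 4.3). Poles: -4.3, 1.4, 1.9, 2.7. Unstable (3 pole(s) in RHP)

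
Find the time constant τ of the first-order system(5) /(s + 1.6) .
First-order system: τ = -1/pole. Pole = -1.6. τ = -1/(-1.6) = 0.625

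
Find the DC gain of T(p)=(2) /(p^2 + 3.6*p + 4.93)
DC gain = T(0) = num(0)/den(0) = 2/4.93 = 0.4057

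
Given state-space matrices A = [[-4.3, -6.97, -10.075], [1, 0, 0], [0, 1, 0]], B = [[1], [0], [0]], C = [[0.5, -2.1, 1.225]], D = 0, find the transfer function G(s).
G(s) = C(sI - A)⁻¹B + D.
Characteristic polynomial det(sI - A) = s^3 + 4.3*s^2 + 6.97*s + 10.075.
Numerator from C·adj(sI-A)·B + D·det(sI-A) = 0.5*s^2 - 2.1*s + 1.225.
G(s) = (0.5*s^2 - 2.1*s + 1.225)/(s^3 + 4.3*s^2 + 6.97*s + 10.075)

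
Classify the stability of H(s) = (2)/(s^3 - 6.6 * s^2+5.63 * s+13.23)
Denominator: s^3 - 6.6*s^2 + 5.63*s + 13.23 = (s - 2.7)(s + 1)(s - 4.9). Poles: -1, 2.7, 4.9. Unstable (2 pole(s) in RHP)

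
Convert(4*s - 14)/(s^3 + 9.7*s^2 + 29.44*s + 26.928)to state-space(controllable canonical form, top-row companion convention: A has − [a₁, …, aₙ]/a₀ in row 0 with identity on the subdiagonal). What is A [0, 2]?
Reachable canonical form for den = s^3 + 9.7*s^2 + 29.44*s + 26.928: top row of A = -[a₁,a₂,...,aₙ]/a₀, ones on the subdiagonal, zeros elsewhere.
A = [[-9.7, -29.44, -26.928], [1, 0, 0], [0, 1, 0]].
A[0,2] = -26.928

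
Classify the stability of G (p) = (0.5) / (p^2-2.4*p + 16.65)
Denominator: p^2 - 2.4*p + 16.65. Poles: 1.2 + 3.9j, 1.2 - 3.9j. Unstable (2 pole(s) in RHP)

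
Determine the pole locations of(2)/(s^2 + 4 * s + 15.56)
Set denominator = 0: s^2 + 4*s + 15.56 = 0 → Poles: -2 + 3.4j, -2 - 3.4j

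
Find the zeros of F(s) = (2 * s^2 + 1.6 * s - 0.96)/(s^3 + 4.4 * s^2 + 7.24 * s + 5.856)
Set numerator = 0: 2*s^2 + 1.6*s - 0.96 = 2*(s + 1.2)(s - 0.4) = 0 → Zeros: -1.2, 0.4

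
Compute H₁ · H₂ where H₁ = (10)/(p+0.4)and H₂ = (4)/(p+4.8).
Series: H = H₁ · H₂ = (n₁·n₂)/(d₁·d₂).
Num: n₁·n₂ = 40. Den: d₁·d₂ = p^2 + 5.2*p + 1.92.
H(p) = (40)/(p^2 + 5.2*p + 1.92)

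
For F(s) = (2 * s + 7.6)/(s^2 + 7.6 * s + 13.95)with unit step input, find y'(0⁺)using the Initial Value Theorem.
IVT: y'(0⁺) = lim_{s→∞} s²·Y(s) = lim_{s→∞} s·F(s).
deg(num) = 1, deg(den) = 2, relative degree = 1, so s·F(s) → (leading num)/(leading den) = 2/1 = 2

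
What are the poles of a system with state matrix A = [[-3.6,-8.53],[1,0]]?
Eigenvalues solve det(λI - A) = 0.
Characteristic polynomial: λ^2 + 3.6*λ + 8.53 = 0.
Roots: -1.8 + 2.3j, -1.8 - 2.3j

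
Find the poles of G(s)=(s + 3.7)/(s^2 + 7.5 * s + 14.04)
Set denominator = 0: s^2 + 7.5*s + 14.04 = (s + 3.9)(s + 3.6) = 0 → Poles: -3.6, -3.9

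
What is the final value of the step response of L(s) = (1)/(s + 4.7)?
FVT: lim_{t→∞} y(t) = lim_{s→0} s*Y(s) where Y(s) = L(s)/s.
= lim_{s→0} L(s) = L(0) = num(0)/den(0) = 1/4.7 = 0.2128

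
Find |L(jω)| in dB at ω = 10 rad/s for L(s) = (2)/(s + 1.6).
Substitute s = j*10: L(j10) = 0.0312012 - 0.195008j.
|L(j10)| = sqrt(Re² + Im²) = 0.1975.
20*log₁₀(0.1975) = -14.09 dB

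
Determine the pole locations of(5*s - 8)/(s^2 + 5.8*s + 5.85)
Set denominator = 0: s^2 + 5.8*s + 5.85 = (s + 1.3)(s + 4.5) = 0 → Poles: -1.3, -4.5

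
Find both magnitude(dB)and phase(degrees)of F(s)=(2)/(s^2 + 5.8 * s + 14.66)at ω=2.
Substitute s = j*2: F(j2) = 0.0859 - 0.0934747j.
|F| = 20*log₁₀(sqrt(Re²+Im²)) = -17.93 dB.
∠F = atan2(Im, Re) = -47.42°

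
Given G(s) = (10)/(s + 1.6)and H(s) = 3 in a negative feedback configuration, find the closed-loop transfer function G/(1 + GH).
Closed-loop T = G/(1+GH).
Numerator: G_num * H_den = 10.
Denominator: G_den * H_den + G_num * H_num = (s + 1.6) + (30) = s + 31.6.
T(s) = (10)/(s + 31.6)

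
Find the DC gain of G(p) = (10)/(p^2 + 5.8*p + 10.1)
DC gain = G(0) = num(0)/den(0) = 10/10.1 = 0.9901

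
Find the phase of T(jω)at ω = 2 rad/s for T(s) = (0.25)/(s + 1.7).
Substitute s = j*2: T(j2) = 0.0616836 - 0.0725689j.
∠T(j2) = atan2(Im, Re) = atan2(-0.0725689, 0.0616836) = -49.64°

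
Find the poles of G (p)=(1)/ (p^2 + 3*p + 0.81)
Set denominator = 0: p^2 + 3*p + 0.81 = (p + 2.7)(p + 0.3) = 0 → Poles: -0.3, -2.7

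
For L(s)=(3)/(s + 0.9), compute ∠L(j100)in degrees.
Substitute s = j*100: L(j100) = 0.000269978 - 0.0299976j.
∠L(j100) = atan2(Im, Re) = atan2(-0.0299976, 0.000269978) = -89.48°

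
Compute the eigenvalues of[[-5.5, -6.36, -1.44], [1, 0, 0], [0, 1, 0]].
Eigenvalues solve det(λI - A) = 0.
Characteristic polynomial: λ^3 + 5.5*λ^2 + 6.36*λ + 1.44 = 0.
Factor: (λ + 4)(λ + 1.2)(λ + 0.3) = 0.
Roots: -0.3, -1.2, -4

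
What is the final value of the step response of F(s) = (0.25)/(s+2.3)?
FVT: lim_{t→∞} y(t) = lim_{s→0} s*Y(s) where Y(s) = F(s)/s.
= lim_{s→0} F(s) = F(0) = num(0)/den(0) = 0.25/2.3 = 0.1087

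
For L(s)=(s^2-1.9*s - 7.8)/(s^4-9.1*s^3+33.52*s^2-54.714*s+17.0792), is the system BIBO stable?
Denominator: s^4 - 9.1*s^3 + 33.52*s^2 - 54.714*s + 17.0792 = (s - 3.7)(s - 0.4)(s^2 - 5*s + 11.54). Poles: 0.4, 2.5 + 2.3j, 2.5 - 2.3j, 3.7. All Re(p)<0: No (unstable)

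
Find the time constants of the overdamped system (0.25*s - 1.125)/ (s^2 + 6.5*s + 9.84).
Overdamped: real poles at -4.1, -2.4. τ = -1/pole → τ₁ = 0.2439, τ₂ = 0.4167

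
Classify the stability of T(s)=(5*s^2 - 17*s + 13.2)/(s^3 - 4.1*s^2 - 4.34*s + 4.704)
Denominator: s^3 - 4.1*s^2 - 4.34*s + 4.704 = (s - 0.7)(s - 4.8)(s + 1.4). Poles: -1.4, 0.7, 4.8. Unstable (2 pole(s) in RHP)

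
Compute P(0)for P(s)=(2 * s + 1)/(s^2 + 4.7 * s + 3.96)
DC gain = P(0) = num(0)/den(0) = 1/3.96 = 0.2525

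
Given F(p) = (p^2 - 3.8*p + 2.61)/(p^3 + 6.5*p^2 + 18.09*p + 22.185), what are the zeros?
Set numerator = 0: p^2 - 3.8*p + 2.61 = (p - 0.9)(p - 2.9) = 0 → Zeros: 0.9, 2.9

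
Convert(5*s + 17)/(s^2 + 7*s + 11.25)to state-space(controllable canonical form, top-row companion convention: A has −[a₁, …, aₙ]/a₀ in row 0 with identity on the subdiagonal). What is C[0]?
Reachable canonical form: C = numerator coefficients (right-aligned, zero-padded to length n).
num = 5*s + 17, C = [[5, 17]].
C[0] = 5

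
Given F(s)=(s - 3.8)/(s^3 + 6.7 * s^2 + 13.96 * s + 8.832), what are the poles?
Set denominator = 0: s^3 + 6.7*s^2 + 13.96*s + 8.832 = (s + 1.2)(s + 3.2)(s + 2.3) = 0 → Poles: -1.2, -2.3, -3.2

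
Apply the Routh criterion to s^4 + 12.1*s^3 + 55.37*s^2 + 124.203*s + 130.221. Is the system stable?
Routh array:
s^4: [1, 55.37, 130.221]; s^3: [12.1, 124.203]; s^2: [45.1053, 130.221]; s^1: [89.2698]; s^0: [130.221]
First column: [1, 12.1, 45.1053, 89.2698, 130.221]. Sign changes = 0.
Yes, stable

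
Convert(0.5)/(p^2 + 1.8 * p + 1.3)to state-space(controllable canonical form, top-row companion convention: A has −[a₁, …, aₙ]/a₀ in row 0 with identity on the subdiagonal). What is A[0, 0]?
Reachable canonical form for den = p^2 + 1.8*p + 1.3: top row of A = -[a₁,a₂,...,aₙ]/a₀, ones on the subdiagonal, zeros elsewhere.
A = [[-1.8, -1.3], [1, 0]].
A[0,0] = -1.8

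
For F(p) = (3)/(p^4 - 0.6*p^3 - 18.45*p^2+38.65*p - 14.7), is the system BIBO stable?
Denominator: p^4 - 0.6*p^3 - 18.45*p^2 + 38.65*p - 14.7 = (p - 0.5)(p - 2)(p + 4.9)(p - 3). Poles: -4.9, 0.5, 2, 3. All Re(p)<0: No (unstable)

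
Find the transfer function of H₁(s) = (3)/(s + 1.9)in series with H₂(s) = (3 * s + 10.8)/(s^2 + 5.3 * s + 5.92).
Series: H = H₁ · H₂ = (n₁·n₂)/(d₁·d₂).
Num: n₁·n₂ = 9*s + 32.4. Den: d₁·d₂ = s^3 + 7.2*s^2 + 15.99*s + 11.248.
H(s) = (9*s + 32.4)/(s^3 + 7.2*s^2 + 15.99*s + 11.248)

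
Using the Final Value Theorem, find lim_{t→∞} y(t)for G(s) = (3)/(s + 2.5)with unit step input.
FVT: lim_{t→∞} y(t) = lim_{s→0} s*Y(s) where Y(s) = G(s)/s.
= lim_{s→0} G(s) = G(0) = num(0)/den(0) = 3/2.5 = 1.2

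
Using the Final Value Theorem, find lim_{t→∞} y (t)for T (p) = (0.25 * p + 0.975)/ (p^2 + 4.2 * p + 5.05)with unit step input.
FVT: lim_{t→∞} y(t) = lim_{p→0} p*Y(p) where Y(p) = T(p)/p.
= lim_{p→0} T(p) = T(0) = num(0)/den(0) = 0.975/5.05 = 0.1931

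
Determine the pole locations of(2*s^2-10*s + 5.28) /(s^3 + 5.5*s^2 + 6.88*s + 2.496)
Set denominator = 0: s^3 + 5.5*s^2 + 6.88*s + 2.496 = (s + 3.9)(s + 0.8)(s + 0.8) = 0 → Poles: -0.8, -0.8, -3.9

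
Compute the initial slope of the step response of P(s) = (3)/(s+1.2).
IVT: y'(0⁺) = lim_{s→∞} s²·Y(s) = lim_{s→∞} s·P(s).
deg(num) = 0, deg(den) = 1, relative degree = 1, so s·P(s) → (leading num)/(leading den) = 3/1 = 3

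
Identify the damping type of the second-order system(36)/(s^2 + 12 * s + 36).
Standard form: ωn²/(s²+2ζωn·s+ωn²) gives ωn=6, ζ=1.
Critically damped (ζ = 1)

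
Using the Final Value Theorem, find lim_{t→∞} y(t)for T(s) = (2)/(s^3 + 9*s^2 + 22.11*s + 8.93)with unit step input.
FVT: lim_{t→∞} y(t) = lim_{s→0} s*Y(s) where Y(s) = T(s)/s.
= lim_{s→0} T(s) = T(0) = num(0)/den(0) = 2/8.93 = 0.224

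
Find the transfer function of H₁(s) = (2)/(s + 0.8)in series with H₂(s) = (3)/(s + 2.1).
Series: H = H₁ · H₂ = (n₁·n₂)/(d₁·d₂).
Num: n₁·n₂ = 6. Den: d₁·d₂ = s^2 + 2.9*s + 1.68.
H(s) = (6)/(s^2 + 2.9*s + 1.68)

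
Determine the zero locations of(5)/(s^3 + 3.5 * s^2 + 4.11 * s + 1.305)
Numerator is a nonzero constant (5) → Zeros: none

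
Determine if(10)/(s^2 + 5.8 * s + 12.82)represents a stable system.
Denominator: s^2 + 5.8*s + 12.82. Poles: -2.9 + 2.1j, -2.9 - 2.1j. All Re(p)<0: Yes (stable)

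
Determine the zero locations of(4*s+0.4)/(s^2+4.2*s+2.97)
Set numerator = 0: 4*s + 0.4 = 0 → Zeros: -0.1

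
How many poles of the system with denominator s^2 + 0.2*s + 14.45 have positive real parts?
Poles: -0.1 + 3.8j, -0.1 - 3.8j. RHP poles (Re>0): 0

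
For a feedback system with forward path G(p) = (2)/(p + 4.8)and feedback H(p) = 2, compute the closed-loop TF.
Closed-loop T = G/(1+GH).
Numerator: G_num * H_den = 2.
Denominator: G_den * H_den + G_num * H_num = (p + 4.8) + (4) = p + 8.8.
T(p) = (2)/(p + 8.8)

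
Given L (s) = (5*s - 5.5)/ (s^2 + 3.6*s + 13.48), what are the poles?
Set denominator = 0: s^2 + 3.6*s + 13.48 = 0 → Poles: -1.8 + 3.2j, -1.8 - 3.2j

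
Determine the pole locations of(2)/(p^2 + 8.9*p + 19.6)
Set denominator = 0: p^2 + 8.9*p + 19.6 = (p + 4.9)(p + 4) = 0 → Poles: -4, -4.9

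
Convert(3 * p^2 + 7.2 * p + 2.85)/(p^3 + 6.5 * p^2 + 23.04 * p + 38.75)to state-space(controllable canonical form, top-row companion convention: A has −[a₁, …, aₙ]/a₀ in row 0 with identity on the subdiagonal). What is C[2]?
Reachable canonical form: C = numerator coefficients (right-aligned, zero-padded to length n).
num = 3*p^2 + 7.2*p + 2.85, C = [[3, 7.2, 2.85]].
C[2] = 2.85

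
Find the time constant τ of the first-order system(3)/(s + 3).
First-order system: τ = -1/pole. Pole = -3. τ = -1/(-3) = 0.3333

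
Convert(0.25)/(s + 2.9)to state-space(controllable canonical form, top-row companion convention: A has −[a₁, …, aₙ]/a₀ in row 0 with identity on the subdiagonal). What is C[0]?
Reachable canonical form: C = numerator coefficients (right-aligned, zero-padded to length n).
num = 0.25, C = [[0.25]].
C[0] = 0.25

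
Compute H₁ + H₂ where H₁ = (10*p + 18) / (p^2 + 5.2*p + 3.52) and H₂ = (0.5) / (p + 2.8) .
Parallel: H = H₁ + H₂ = (n₁·d₂ + n₂·d₁)/(d₁·d₂).
n₁·d₂ = 10*p^2 + 46*p + 50.4. n₂·d₁ = 0.5*p^2 + 2.6*p + 1.76. Sum = 10.5*p^2 + 48.6*p + 52.16. d₁·d₂ = p^3 + 8*p^2 + 18.08*p + 9.856.
H(p) = (10.5*p^2 + 48.6*p + 52.16)/(p^3 + 8*p^2 + 18.08*p + 9.856)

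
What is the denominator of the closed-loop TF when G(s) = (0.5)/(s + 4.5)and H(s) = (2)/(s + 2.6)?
Characteristic poly = G_den * H_den + G_num * H_num = (s^2 + 7.1*s + 11.7) + (1) = s^2 + 7.1*s + 12.7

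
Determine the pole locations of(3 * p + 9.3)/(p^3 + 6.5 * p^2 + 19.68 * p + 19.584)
Set denominator = 0: p^3 + 6.5*p^2 + 19.68*p + 19.584 = (p + 1.7)(p^2 + 4.8*p + 11.52) = 0 → Poles: -1.7, -2.4 + 2.4j, -2.4 - 2.4j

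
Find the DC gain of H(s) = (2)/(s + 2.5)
DC gain = H(0) = num(0)/den(0) = 2/2.5 = 0.8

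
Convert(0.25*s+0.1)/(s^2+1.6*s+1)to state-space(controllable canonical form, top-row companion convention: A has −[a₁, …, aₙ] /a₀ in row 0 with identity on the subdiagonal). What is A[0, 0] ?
Reachable canonical form for den = s^2 + 1.6*s + 1: top row of A = -[a₁,a₂,...,aₙ]/a₀, ones on the subdiagonal, zeros elsewhere.
A = [[-1.6, -1], [1, 0]].
A[0,0] = -1.6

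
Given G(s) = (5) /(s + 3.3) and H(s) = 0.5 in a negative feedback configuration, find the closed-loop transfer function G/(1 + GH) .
Closed-loop T = G/(1+GH).
Numerator: G_num * H_den = 5.
Denominator: G_den * H_den + G_num * H_num = (s + 3.3) + (2.5) = s + 5.8.
T(s) = (5)/(s + 5.8)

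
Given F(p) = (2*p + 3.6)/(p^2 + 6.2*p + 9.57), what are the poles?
Set denominator = 0: p^2 + 6.2*p + 9.57 = (p + 3.3)(p + 2.9) = 0 → Poles: -2.9, -3.3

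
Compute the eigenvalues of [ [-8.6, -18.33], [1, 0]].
Eigenvalues solve det(λI - A) = 0.
Characteristic polynomial: λ^2 + 8.6*λ + 18.33 = 0.
Factor: (λ + 3.9)(λ + 4.7) = 0.
Roots: -3.9, -4.7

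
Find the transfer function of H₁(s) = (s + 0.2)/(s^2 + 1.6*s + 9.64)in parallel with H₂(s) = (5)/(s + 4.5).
Parallel: H = H₁ + H₂ = (n₁·d₂ + n₂·d₁)/(d₁·d₂).
n₁·d₂ = s^2 + 4.7*s + 0.9. n₂·d₁ = 5*s^2 + 8*s + 48.2. Sum = 6*s^2 + 12.7*s + 49.1. d₁·d₂ = s^3 + 6.1*s^2 + 16.84*s + 43.38.
H(s) = (6*s^2 + 12.7*s + 49.1)/(s^3 + 6.1*s^2 + 16.84*s + 43.38)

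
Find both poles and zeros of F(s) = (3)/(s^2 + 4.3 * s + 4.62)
Set denominator = 0: s^2 + 4.3*s + 4.62 = (s + 2.2)(s + 2.1) = 0 → Poles: -2.1, -2.2
Numerator is a nonzero constant (3) → Zeros: none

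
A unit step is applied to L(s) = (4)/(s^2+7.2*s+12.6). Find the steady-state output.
FVT: lim_{t→∞} y(t) = lim_{s→0} s*Y(s) where Y(s) = L(s)/s.
= lim_{s→0} L(s) = L(0) = num(0)/den(0) = 4/12.6 = 0.3175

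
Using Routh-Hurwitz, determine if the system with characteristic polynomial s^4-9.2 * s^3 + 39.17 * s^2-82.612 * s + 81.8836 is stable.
Routh array:
s^4: [1, 39.17, 81.8836]; s^3: [-9.2, -82.612]; s^2: [30.1904, 81.8836]; s^1: [-57.6594]; s^0: [81.8836]
First column: [1, -9.2, 30.1904, -57.6594, 81.8836]. Sign changes = 4.
No, unstable (4 RHP root(s))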